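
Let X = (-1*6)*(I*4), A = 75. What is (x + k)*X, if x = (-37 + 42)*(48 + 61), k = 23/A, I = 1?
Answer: -327184/25 ≈ -13087.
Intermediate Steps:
k = 23/75 ≈ 0.30667
x = 545 (x = 5*109 = 545)
X = -24 (X = (-1*6)*(1*4) = -6*4 = -24)
(x + k)*X = (545 + 23/75)*(-24) = (40898/75)*(-24) = -327184/25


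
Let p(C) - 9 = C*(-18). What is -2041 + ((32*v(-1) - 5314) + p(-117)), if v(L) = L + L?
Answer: -5304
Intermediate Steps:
p(C) = 9 - 18*C (p(C) = 9 + C*(-18) = 9 - 18*C)
v(L) = 2*L
-2041 + ((32*v(-1) - 5314) + p(-117)) = -2041 + ((32*(2*(-1)) - 5314) + (9 - 18*(-117))) = -2041 + ((32*(-2) - 5314) + (9 + 2106)) = -2041 + ((-64 - 5314) + 2115) = -2041 + (-5378 + 2115) = -2041 - 3263 = -5304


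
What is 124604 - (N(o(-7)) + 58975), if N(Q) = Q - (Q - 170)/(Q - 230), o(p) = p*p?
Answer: 11870101/181 ≈ 65581.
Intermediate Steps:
o(p) = p²
N(Q) = Q - (-170 + Q)/(-230 + Q)
124604 - (N(o(-7)) + 58975) = 124604 - ((170 + ((-7)²)² - 231*(-7)²)/(-230 + (-7)²) + 58975) = 124604 - ((170 + 49² - 231*49)/(-230 + 49) + 58975) = 124604 - ((170 + 2401 - 11319)/(-181) + 58975) = 124604 - (-1/181*(-8748) + 58975) = 124604 - (8748/181 + 58975) = 124604 - 1*10683223/181 = 124604 - 10683223/181 = 11870101/181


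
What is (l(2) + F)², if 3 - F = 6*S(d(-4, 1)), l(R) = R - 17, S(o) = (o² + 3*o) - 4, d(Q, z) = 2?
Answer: 2304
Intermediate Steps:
S(o) = -4 + o² + 3*o
l(R) = -17 + R
F = -33 (F = 3 - 6*(-4 + 2² + 3*2) = 3 - 6*(-4 + 4 + 6) = 3 - 6*6 = 3 - 1*36 = 3 - 36 = -33)
(l(2) + F)² = ((-17 + 2) - 33)² = (-15 - 33)² = (-48)² = 2304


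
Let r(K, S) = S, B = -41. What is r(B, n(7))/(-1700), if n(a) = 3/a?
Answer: -3/11900 ≈ -0.00025210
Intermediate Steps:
r(B, n(7))/(-1700) = (3/7)/(-1700) = (3*(⅐))*(-1/1700) = (3/7)*(-1/1700) = -3/11900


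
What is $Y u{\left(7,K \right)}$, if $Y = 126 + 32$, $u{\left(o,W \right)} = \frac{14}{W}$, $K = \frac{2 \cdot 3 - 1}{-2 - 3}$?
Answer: $-2212$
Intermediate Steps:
$K = -1$ ($K = \frac{6 - 1}{-5} = 5 \left(- \frac{1}{5}\right) = -1$)
$Y = 158$
$Y u{\left(7,K \right)} = 158 \frac{14}{-1} = 158 \cdot 14 \left(-1\right) = 158 \left(-14\right) = -2212$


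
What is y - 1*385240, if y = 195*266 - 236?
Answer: -333606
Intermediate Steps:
y = 51634 (y = 51870 - 236 = 51634)
y - 1*385240 = 51634 - 1*385240 = 51634 - 385240 = -333606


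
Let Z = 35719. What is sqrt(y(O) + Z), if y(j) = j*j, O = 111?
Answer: 2*sqrt(12010) ≈ 219.18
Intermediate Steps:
y(j) = j**2
sqrt(y(O) + Z) = sqrt(111**2 + 35719) = sqrt(12321 + 35719) = sqrt(48040) = 2*sqrt(12010)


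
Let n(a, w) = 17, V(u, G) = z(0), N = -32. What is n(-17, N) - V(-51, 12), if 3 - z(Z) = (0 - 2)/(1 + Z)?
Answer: 12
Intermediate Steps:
z(Z) = 3 + 2/(1 + Z) (z(Z) = 3 - (0 - 2)/(1 + Z) = 3 - (-2)/(1 + Z) = 3 + 2/(1 + Z))
V(u, G) = 5 (V(u, G) = (5 + 3*0)/(1 + 0) = (5 + 0)/1 = 1*5 = 5)
n(-17, N) - V(-51, 12) = 17 - 1*5 = 17 - 5 = 12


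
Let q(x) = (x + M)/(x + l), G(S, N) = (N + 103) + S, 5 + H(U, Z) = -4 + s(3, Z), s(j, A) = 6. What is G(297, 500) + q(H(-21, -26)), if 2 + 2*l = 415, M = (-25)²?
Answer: 367544/407 ≈ 903.06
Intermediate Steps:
M = 625
l = 413/2 (l = -1 + (½)*415 = -1 + 415/2 = 413/2 ≈ 206.50)
H(U, Z) = -3 (H(U, Z) = -5 + (-4 + 6) = -5 + 2 = -3)
G(S, N) = 103 + N + S (G(S, N) = (103 + N) + S = 103 + N + S)
q(x) = (625 + x)/(413/2 + x) (q(x) = (x + 625)/(x + 413/2) = (625 + x)/(413/2 + x))
G(297, 500) + q(H(-21, -26)) = (103 + 500 + 297) + 2*(625 - 3)/(413 + 2*(-3)) = 900 + 2*622/(413 - 6) = 900 + 2*622/407 = 900 + 2*(1/407)*622 = 900 + 1244/407 = 367544/407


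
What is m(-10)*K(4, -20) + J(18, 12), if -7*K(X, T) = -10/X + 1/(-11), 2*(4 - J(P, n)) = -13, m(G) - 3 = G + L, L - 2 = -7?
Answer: 933/154 ≈ 6.0584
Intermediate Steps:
L = -5 (L = 2 - 7 = -5)
m(G) = -2 + G (m(G) = 3 + (G - 5) = 3 + (-5 + G) = -2 + G)
J(P, n) = 21/2 (J(P, n) = 4 - ½*(-13) = 4 + 13/2 = 21/2)
K(X, T) = 1/77 + 10/(7*X) (K(X, T) = -(-10/X + 1/(-11))/7 = -(-10/X + 1*(-1/11))/7 = -(-10/X - 1/11)/7 = -(-1/11 - 10/X)/7 = 1/77 + 10/(7*X))
m(-10)*K(4, -20) + J(18, 12) = (-2 - 10)*((1/77)*(110 + 4)/4) + 21/2 = -12*114/(77*4) + 21/2 = -12*57/154 + 21/2 = -342/77 + 21/2 = 933/154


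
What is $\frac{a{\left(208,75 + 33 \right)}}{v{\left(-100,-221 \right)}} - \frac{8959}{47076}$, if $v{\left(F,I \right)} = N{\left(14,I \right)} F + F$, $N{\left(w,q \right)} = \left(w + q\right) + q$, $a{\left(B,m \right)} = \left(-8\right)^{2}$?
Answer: $- \frac{94884109}{502536300} \approx -0.18881$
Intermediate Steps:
$a{\left(B,m \right)} = 64$
$N{\left(w,q \right)} = w + 2 q$ ($N{\left(w,q \right)} = \left(q + w\right) + q = w + 2 q$)
$v{\left(F,I \right)} = F + F \left(14 + 2 I\right)$ ($v{\left(F,I \right)} = \left(14 + 2 I\right) F + F = F \left(14 + 2 I\right) + F = F + F \left(14 + 2 I\right)$)
$\frac{a{\left(208,75 + 33 \right)}}{v{\left(-100,-221 \right)}} - \frac{8959}{47076} = \frac{64}{\left(-100\right) \left(15 + 2 \left(-221\right)\right)} - \frac{8959}{47076} = \frac{64}{\left(-100\right) \left(15 - 442\right)} - \frac{8959}{47076} = \frac{64}{\left(-100\right) \left(-427\right)} - \frac{8959}{47076} = \frac{64}{42700} - \frac{8959}{47076} = 64 \cdot \frac{1}{42700} - \frac{8959}{47076} = \frac{16}{10675} - \frac{8959}{47076} = - \frac{94884109}{502536300}$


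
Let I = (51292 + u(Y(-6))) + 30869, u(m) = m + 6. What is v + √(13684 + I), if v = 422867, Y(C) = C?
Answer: 422867 + √95845 ≈ 4.2318e+5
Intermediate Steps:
u(m) = 6 + m
I = 82161 (I = (51292 + (6 - 6)) + 30869 = (51292 + 0) + 30869 = 51292 + 30869 = 82161)
v + √(13684 + I) = 422867 + √(13684 + 82161) = 422867 + √95845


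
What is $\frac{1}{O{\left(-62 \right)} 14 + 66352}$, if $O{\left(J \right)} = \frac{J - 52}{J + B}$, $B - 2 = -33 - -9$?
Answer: $\frac{1}{66371} \approx 1.5067 \cdot 10^{-5}$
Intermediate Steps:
$B = -22$ ($B = 2 - 24 = -22$)
$O{\left(J \right)} = \frac{-52 + J}{-22 + J}$ ($O{\left(J \right)} = \frac{J - 52}{J - 22} = \frac{-52 + J}{-22 + J}$)
$\frac{1}{O{\left(-62 \right)} 14 + 66352} = \frac{1}{\frac{-52 - 62}{-22 - 62} \cdot 14 + 66352} = \frac{1}{\frac{1}{-84} \left(-114\right) 14 + 66352} = \frac{1}{\left(- \frac{1}{84}\right) \left(-114\right) 14 + 66352} = \frac{1}{\frac{19}{14} \cdot 14 + 66352} = \frac{1}{19 + 66352} = \frac{1}{66371}$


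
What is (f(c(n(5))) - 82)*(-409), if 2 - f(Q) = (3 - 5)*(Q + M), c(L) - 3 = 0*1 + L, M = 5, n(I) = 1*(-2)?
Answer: 27812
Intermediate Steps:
n(I) = -2
c(L) = 3 + L (c(L) = 3 + (0*1 + L) = 3 + (0 + L) = 3 + L)
f(Q) = 12 + 2*Q (f(Q) = 2 - (3 - 5)*(Q + 5) = 2 - (-2)*(5 + Q) = 2 - (-10 - 2*Q) = 2 + (10 + 2*Q) = 12 + 2*Q)
(f(c(n(5))) - 82)*(-409) = ((12 + 2*(3 - 2)) - 82)*(-409) = ((12 + 2*1) - 82)*(-409) = ((12 + 2) - 82)*(-409) = (14 - 82)*(-409) = -68*(-409) = 27812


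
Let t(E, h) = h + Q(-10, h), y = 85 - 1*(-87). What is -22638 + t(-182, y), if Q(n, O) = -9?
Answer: -22475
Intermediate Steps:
y = 172 (y = 85 + 87 = 172)
t(E, h) = -9 + h (t(E, h) = h - 9 = -9 + h)
-22638 + t(-182, y) = -22638 + (-9 + 172) = -22638 + 163 = -22475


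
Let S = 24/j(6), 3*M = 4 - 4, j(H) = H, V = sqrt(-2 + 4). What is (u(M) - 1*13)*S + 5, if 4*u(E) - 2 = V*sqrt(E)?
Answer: -45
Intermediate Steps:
V = sqrt(2) ≈ 1.4142
M = 0 (M = (4 - 4)/3 = (1/3)*0 = 0)
u(E) = 1/2 + sqrt(2)*sqrt(E)/4 (u(E) = 1/2 + (sqrt(2)*sqrt(E))/4 = 1/2 + sqrt(2)*sqrt(E)/4)
S = 4 (S = 24/6 = 24*(1/6) = 4)
(u(M) - 1*13)*S + 5 = ((1/2 + sqrt(2)*sqrt(0)/4) - 1*13)*4 + 5 = ((1/2 + (1/4)*sqrt(2)*0) - 13)*4 + 5 = ((1/2 + 0) - 13)*4 + 5 = (1/2 - 13)*4 + 5 = -25/2*4 + 5 = -50 + 5 = -45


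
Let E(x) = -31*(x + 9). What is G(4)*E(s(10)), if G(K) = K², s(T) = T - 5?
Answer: -6944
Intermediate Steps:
s(T) = -5 + T
E(x) = -279 - 31*x (E(x) = -31*(9 + x) = -279 - 31*x)
G(4)*E(s(10)) = 4²*(-279 - 31*(-5 + 10)) = 16*(-279 - 31*5) = 16*(-279 - 155) = 16*(-434) = -6944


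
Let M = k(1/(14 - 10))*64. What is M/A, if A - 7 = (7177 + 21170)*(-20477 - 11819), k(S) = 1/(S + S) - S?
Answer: -112/915494705 ≈ -1.2234e-7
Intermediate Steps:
k(S) = 1/(2*S) - S
A = -915494705 (A = 7 + (7177 + 21170)*(-20477 - 11819) = 7 + 28347*(-32296) = 7 - 915494712 = -915494705)
M = 112 (M = (1/(2*(1/(14 - 10))) - 1/(14 - 10))*64 = (1/(2*(1/4)) - 1/4)*64 = (1/(2*(1/4)) - 1*1/4)*64 = ((1/2)*4 - 1/4)*64 = (2 - 1/4)*64 = (7/4)*64 = 112)
M/A = 112/(-915494705) = 112*(-1/915494705) = -112/915494705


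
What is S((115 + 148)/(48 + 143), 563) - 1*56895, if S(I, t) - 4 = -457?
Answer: -57348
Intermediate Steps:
S(I, t) = -453 (S(I, t) = 4 - 457 = -453)
S((115 + 148)/(48 + 143), 563) - 1*56895 = -453 - 1*56895 = -453 - 56895 = -57348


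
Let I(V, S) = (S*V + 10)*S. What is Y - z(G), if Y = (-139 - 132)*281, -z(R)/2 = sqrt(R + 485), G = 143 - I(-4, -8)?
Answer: -76151 + 4*sqrt(241) ≈ -76089.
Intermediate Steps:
I(V, S) = S*(10 + S*V) (I(V, S) = (10 + S*V)*S = S*(10 + S*V))
G = 479 (G = 143 - (-8)*(10 - 8*(-4)) = 143 - (-8)*(10 + 32) = 143 - (-8)*42 = 143 - 1*(-336) = 143 + 336 = 479)
z(R) = -2*sqrt(485 + R) (z(R) = -2*sqrt(R + 485) = -2*sqrt(485 + R))
Y = -76151 (Y = -271*281 = -76151)
Y - z(G) = -76151 - (-2)*sqrt(485 + 479) = -76151 - (-2)*sqrt(964) = -76151 - (-2)*2*sqrt(241) = -76151 - (-4)*sqrt(241) = -76151 + 4*sqrt(241)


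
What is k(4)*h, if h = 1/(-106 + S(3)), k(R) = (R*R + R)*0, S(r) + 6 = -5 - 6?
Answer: 0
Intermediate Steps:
S(r) = -17 (S(r) = -6 + (-5 - 6) = -6 - 11 = -17)
k(R) = 0 (k(R) = (R² + R)*0 = (R + R²)*0 = 0)
h = -1/123 (h = 1/(-106 - 17) = 1/(-123) = -1/123 ≈ -0.0081301)
k(4)*h = 0*(-1/123) = 0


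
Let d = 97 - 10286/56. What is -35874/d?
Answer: 334824/809 ≈ 413.87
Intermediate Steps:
d = -2427/28 (d = 97 - 10286/56 = 97 - 74*139/56 = 97 - 5143/28 = -2427/28 ≈ -86.679)
-35874/d = -35874/(-2427/28) = -35874*(-28/2427) = 334824/809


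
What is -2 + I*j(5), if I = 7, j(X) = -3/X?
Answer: -31/5 ≈ -6.2000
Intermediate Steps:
-2 + I*j(5) = -2 + 7*(-3/5) = -2 + 7*(-3*⅕) = -2 + 7*(-⅗) = -2 - 21/5 = -31/5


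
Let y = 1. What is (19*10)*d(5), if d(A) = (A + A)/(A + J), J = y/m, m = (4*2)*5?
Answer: 76000/201 ≈ 378.11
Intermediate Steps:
m = 40 (m = 8*5 = 40)
J = 1/40 ≈ 0.025000
d(A) = 2*A/(1/40 + A) (d(A) = (A + A)/(A + 1/40) = (2*A)/(1/40 + A) = 2*A/(1/40 + A))
(19*10)*d(5) = (19*10)*(80*5/(1 + 40*5)) = 190*(80*5/(1 + 200)) = 190*(80*5/201) = 190*(80*5*(1/201)) = 190*(400/201) = 76000/201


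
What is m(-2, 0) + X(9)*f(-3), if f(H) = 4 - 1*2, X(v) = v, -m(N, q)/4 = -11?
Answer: 62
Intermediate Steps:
m(N, q) = 44 (m(N, q) = -4*(-11) = 44)
f(H) = 2 (f(H) = 4 - 2 = 2)
m(-2, 0) + X(9)*f(-3) = 44 + 9*2 = 44 + 18 = 62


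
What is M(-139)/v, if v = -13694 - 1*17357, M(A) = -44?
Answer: 44/31051 ≈ 0.0014170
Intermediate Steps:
v = -31051 (v = -13694 - 17357 = -31051)
M(-139)/v = -44/(-31051) = -44*(-1/31051) = 44/31051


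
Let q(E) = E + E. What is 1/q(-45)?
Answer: -1/90 ≈ -0.011111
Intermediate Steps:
q(E) = 2*E
1/q(-45) = 1/(2*(-45)) = 1/(-90) = -1/90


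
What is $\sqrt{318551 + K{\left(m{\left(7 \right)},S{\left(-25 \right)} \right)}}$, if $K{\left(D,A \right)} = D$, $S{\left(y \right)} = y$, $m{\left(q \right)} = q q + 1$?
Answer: $\sqrt{318601} \approx 564.45$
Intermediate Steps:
$m{\left(q \right)} = 1 + q^{2}$ ($m{\left(q \right)} = q^{2} + 1 = 1 + q^{2}$)
$\sqrt{318551 + K{\left(m{\left(7 \right)},S{\left(-25 \right)} \right)}} = \sqrt{318551 + \left(1 + 7^{2}\right)} = \sqrt{318551 + \left(1 + 49\right)} = \sqrt{318551 + 50} = \sqrt{318601}$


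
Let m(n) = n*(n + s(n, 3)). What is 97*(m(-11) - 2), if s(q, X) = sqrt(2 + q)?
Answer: 11543 - 3201*I ≈ 11543.0 - 3201.0*I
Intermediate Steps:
m(n) = n*(n + sqrt(2 + n))
97*(m(-11) - 2) = 97*(-11*(-11 + sqrt(2 - 11)) - 2) = 97*(-11*(-11 + sqrt(-9)) - 2) = 97*(-11*(-11 + 3*I) - 2) = 97*((121 - 33*I) - 2) = 97*(119 - 33*I) = 11543 - 3201*I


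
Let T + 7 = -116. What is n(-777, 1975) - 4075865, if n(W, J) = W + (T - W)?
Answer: -4075988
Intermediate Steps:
T = -123 (T = -7 - 116 = -123)
n(W, J) = -123 (n(W, J) = W + (-123 - W) = -123)
n(-777, 1975) - 4075865 = -123 - 4075865 = -4075988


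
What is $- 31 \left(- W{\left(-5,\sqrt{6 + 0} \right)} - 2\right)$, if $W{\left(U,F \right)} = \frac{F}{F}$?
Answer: $93$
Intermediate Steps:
$W{\left(U,F \right)} = 1$
$- 31 \left(- W{\left(-5,\sqrt{6 + 0} \right)} - 2\right) = - 31 \left(\left(-1\right) 1 - 2\right) = - 31 \left(-1 - 2\right) = - 31 \left(-3\right) = \left(-1\right) \left(-93\right) = 93$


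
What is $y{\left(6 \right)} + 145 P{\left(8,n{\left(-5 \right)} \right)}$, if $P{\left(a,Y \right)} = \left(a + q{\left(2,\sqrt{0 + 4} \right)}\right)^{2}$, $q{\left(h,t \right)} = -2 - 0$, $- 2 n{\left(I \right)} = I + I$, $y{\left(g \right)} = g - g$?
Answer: $5220$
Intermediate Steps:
$y{\left(g \right)} = 0$
$n{\left(I \right)} = - I$ ($n{\left(I \right)} = - \frac{I + I}{2} = - \frac{2 I}{2} = - I$)
$q{\left(h,t \right)} = -2$ ($q{\left(h,t \right)} = -2 + 0 = -2$)
$P{\left(a,Y \right)} = \left(-2 + a\right)^{2}$ ($P{\left(a,Y \right)} = \left(a - 2\right)^{2} = \left(-2 + a\right)^{2}$)
$y{\left(6 \right)} + 145 P{\left(8,n{\left(-5 \right)} \right)} = 0 + 145 \left(-2 + 8\right)^{2} = 0 + 145 \cdot 6^{2} = 0 + 145 \cdot 36 = 0 + 5220 = 5220$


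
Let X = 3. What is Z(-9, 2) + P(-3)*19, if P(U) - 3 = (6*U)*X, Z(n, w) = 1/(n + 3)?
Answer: -5815/6 ≈ -969.17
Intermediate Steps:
Z(n, w) = 1/(3 + n)
P(U) = 3 + 18*U (P(U) = 3 + (6*U)*3 = 3 + 18*U)
Z(-9, 2) + P(-3)*19 = 1/(3 - 9) + (3 + 18*(-3))*19 = 1/(-6) + (3 - 54)*19 = -⅙ - 51*19 = -⅙ - 969 = -5815/6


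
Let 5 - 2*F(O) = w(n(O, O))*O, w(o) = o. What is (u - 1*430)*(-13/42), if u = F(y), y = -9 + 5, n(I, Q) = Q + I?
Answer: 11531/84 ≈ 137.27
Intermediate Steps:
n(I, Q) = I + Q
y = -4
F(O) = 5/2 - O**2 (F(O) = 5/2 - (O + O)*O/2 = 5/2 - 2*O*O/2 = 5/2 - O**2)
u = -27/2 (u = 5/2 - 1*(-4)**2 = 5/2 - 1*16 = 5/2 - 16 = -27/2 ≈ -13.500)
(u - 1*430)*(-13/42) = (-27/2 - 1*430)*(-13/42) = (-27/2 - 430)*(-13*1/42) = -887/2*(-13/42) = 11531/84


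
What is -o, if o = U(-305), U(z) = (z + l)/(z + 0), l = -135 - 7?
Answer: -447/305 ≈ -1.4656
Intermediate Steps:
l = -142
U(z) = (-142 + z)/z (U(z) = (z - 142)/(z + 0) = (-142 + z)/z)
o = 447/305 (o = (-142 - 305)/(-305) = -1/305*(-447) = 447/305 ≈ 1.4656)
-o = -1*447/305 = -447/305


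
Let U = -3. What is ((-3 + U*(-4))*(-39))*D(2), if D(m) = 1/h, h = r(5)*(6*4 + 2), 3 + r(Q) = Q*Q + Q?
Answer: -1/2 ≈ -0.50000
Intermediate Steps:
r(Q) = -3 + Q + Q**2 (r(Q) = -3 + (Q*Q + Q) = -3 + (Q**2 + Q) = -3 + (Q + Q**2) = -3 + Q + Q**2)
h = 702 (h = (-3 + 5 + 5**2)*(6*4 + 2) = (-3 + 5 + 25)*(24 + 2) = 27*26 = 702)
D(m) = 1/702
((-3 + U*(-4))*(-39))*D(2) = ((-3 - 3*(-4))*(-39))*(1/702) = ((-3 + 12)*(-39))*(1/702) = (9*(-39))*(1/702) = -351*1/702 = -1/2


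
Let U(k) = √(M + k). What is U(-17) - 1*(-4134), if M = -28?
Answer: 4134 + 3*I*√5 ≈ 4134.0 + 6.7082*I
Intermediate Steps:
U(k) = √(-28 + k)
U(-17) - 1*(-4134) = √(-28 - 17) - 1*(-4134) = √(-45) + 4134 = 3*I*√5 + 4134 = 4134 + 3*I*√5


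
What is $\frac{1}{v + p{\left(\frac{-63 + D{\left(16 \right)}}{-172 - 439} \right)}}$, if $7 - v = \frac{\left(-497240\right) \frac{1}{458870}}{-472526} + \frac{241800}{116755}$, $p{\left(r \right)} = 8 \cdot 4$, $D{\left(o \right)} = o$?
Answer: $\frac{253157537961631}{9348853282361887} \approx 0.027079$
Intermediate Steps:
$p{\left(r \right)} = 32$
$v = \frac{1247812067589695}{253157537961631}$ ($v = 7 - \left(\frac{\left(-497240\right) \frac{1}{458870}}{-472526} + \frac{241800}{116755}\right) = 7 - \left(\left(-497240\right) \frac{1}{458870} \left(- \frac{1}{472526}\right) + 241800 \cdot \frac{1}{116755}\right) = 7 - \left(\left(- \frac{49724}{45887}\right) \left(- \frac{1}{472526}\right) + \frac{48360}{23351}\right) = 7 - \left(\frac{24862}{10841400281} + \frac{48360}{23351}\right) = 7 - \frac{524290698141722}{253157537961631} = \frac{1247812067589695}{253157537961631} \approx 4.929$)
$\frac{1}{v + p{\left(\frac{-63 + D{\left(16 \right)}}{-172 - 439} \right)}} = \frac{1}{\frac{1247812067589695}{253157537961631} + 32} = \frac{1}{\frac{9348853282361887}{253157537961631}} = \frac{253157537961631}{9348853282361887}$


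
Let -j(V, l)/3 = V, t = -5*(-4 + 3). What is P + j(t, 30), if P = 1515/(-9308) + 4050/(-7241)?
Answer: -81511995/5184556 ≈ -15.722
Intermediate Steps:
t = 5 (t = -5*(-1) = 5)
j(V, l) = -3*V
P = -3743655/5184556 (P = 1515*(-1/9308) + 4050*(-1/7241) = -1515/9308 - 4050/7241 = -3743655/5184556 ≈ -0.72208)
P + j(t, 30) = -3743655/5184556 - 3*5 = -3743655/5184556 - 15 = -81511995/5184556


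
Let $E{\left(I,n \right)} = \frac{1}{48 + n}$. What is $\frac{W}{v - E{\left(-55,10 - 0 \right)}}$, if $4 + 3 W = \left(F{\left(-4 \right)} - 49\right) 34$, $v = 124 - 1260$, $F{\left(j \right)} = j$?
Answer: $\frac{34916}{65889} \approx 0.52992$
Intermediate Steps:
$v = -1136$ ($v = 124 - 1260 = -1136$)
$W = -602$ ($W = - \frac{4}{3} + \frac{\left(-4 - 49\right) 34}{3} = - \frac{4}{3} + \frac{\left(-53\right) 34}{3} = - \frac{4}{3} + \frac{1}{3} \left(-1802\right) = - \frac{4}{3} - \frac{1802}{3} = -602$)
$\frac{W}{v - E{\left(-55,10 - 0 \right)}} = - \frac{602}{-1136 - \frac{1}{48 + \left(10 - 0\right)}} = - \frac{602}{-1136 - \frac{1}{48 + \left(10 + 0\right)}} = - \frac{602}{-1136 - \frac{1}{48 + 10}} = - \frac{602}{-1136 - \frac{1}{58}} = - \frac{602}{- \frac{65889}{58}} = \left(-602\right) \left(- \frac{58}{65889}\right) = \frac{34916}{65889}$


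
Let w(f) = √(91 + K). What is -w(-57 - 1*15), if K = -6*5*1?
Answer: -√61 ≈ -7.8102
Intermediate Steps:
K = -30 (K = -30*1 = -30)
w(f) = √61 (w(f) = √(91 - 30) = √61)
-w(-57 - 1*15) = -√61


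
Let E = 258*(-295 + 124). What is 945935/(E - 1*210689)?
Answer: -945935/254807 ≈ -3.7124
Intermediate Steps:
E = -44118 (E = 258*(-171) = -44118)
945935/(E - 1*210689) = 945935/(-44118 - 1*210689) = 945935/(-44118 - 210689) = 945935/(-254807) = 945935*(-1/254807) = -945935/254807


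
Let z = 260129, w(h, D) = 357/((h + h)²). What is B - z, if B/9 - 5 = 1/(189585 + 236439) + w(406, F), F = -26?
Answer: -144953669973699/557334064 ≈ -2.6008e+5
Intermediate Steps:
w(h, D) = 357/(4*h²) (w(h, D) = 357/((2*h)²) = 357/((4*h²)) = 357*(1/(4*h²)) = 357/(4*h²))
B = 25082760557/557334064 (B = 45 + 9*(1/(189585 + 236439) + (357/4)/406²) = 45 + 9*(1/426024 + (357/4)*(1/164836)) = 45 + 9*(1/426024 + 51/94192) = 45 + 9*(2727677/5016006576) = 45 + 2727677/557334064 = 25082760557/557334064 ≈ 45.005)
B - z = 25082760557/557334064 - 1*260129 = 25082760557/557334064 - 260129 = -144953669973699/557334064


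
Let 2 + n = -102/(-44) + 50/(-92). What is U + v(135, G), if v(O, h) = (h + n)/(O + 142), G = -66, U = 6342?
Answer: 444436947/70081 ≈ 6341.8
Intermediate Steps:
n = -57/253 (n = -2 + (-102/(-44) + 50/(-92)) = -2 + (-102*(-1/44) + 50*(-1/92)) = -2 + (51/22 - 25/46) = -2 + 449/253 = -57/253 ≈ -0.22530)
v(O, h) = (-57/253 + h)/(142 + O) (v(O, h) = (h - 57/253)/(O + 142) = (-57/253 + h)/(142 + O))
U + v(135, G) = 6342 + (-57/253 - 66)/(142 + 135) = 6342 - 16755/253/277 = 6342 + (1/277)*(-16755/253) = 6342 - 16755/70081 = 444436947/70081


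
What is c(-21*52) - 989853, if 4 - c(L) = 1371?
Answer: -991220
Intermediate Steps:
c(L) = -1367 (c(L) = 4 - 1*1371 = 4 - 1371 = -1367)
c(-21*52) - 989853 = -1367 - 989853 = -991220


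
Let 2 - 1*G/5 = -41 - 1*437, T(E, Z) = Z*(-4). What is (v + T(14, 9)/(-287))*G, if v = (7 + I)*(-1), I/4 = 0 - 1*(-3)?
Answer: -13000800/287 ≈ -45299.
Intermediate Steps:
I = 12 (I = 4*(0 - 1*(-3)) = 4*(0 + 3) = 4*3 = 12)
T(E, Z) = -4*Z
v = -19 (v = (7 + 12)*(-1) = 19*(-1) = -19)
G = 2400 (G = 10 - 5*(-41 - 1*437) = 10 - 5*(-41 - 437) = 10 - 5*(-478) = 10 + 2390 = 2400)
(v + T(14, 9)/(-287))*G = (-19 - 4*9/(-287))*2400 = (-19 - 36*(-1/287))*2400 = (-19 + 36/287)*2400 = -5417/287*2400 = -13000800/287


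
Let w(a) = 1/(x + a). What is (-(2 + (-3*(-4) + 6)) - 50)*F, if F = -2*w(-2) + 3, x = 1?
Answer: -350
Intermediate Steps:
w(a) = 1/(1 + a)
F = 5 (F = -2/(1 - 2) + 3 = -2/(-1) + 3 = -2*(-1) + 3 = 2 + 3 = 5)
(-(2 + (-3*(-4) + 6)) - 50)*F = (-(2 + (-3*(-4) + 6)) - 50)*5 = (-(2 + (12 + 6)) - 50)*5 = (-(2 + 18) - 50)*5 = (-1*20 - 50)*5 = (-20 - 50)*5 = -70*5 = -350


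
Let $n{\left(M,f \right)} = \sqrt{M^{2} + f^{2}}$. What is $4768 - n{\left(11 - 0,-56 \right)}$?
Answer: $4768 - \sqrt{3257} \approx 4710.9$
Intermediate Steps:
$4768 - n{\left(11 - 0,-56 \right)} = 4768 - \sqrt{\left(11 - 0\right)^{2} + \left(-56\right)^{2}} = 4768 - \sqrt{\left(11 + 0\right)^{2} + 3136} = 4768 - \sqrt{11^{2} + 3136} = 4768 - \sqrt{121 + 3136} = 4768 - \sqrt{3257}$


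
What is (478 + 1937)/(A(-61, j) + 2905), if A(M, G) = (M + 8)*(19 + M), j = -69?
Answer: 345/733 ≈ 0.47067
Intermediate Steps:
A(M, G) = (8 + M)*(19 + M)
(478 + 1937)/(A(-61, j) + 2905) = (478 + 1937)/((152 + (-61)² + 27*(-61)) + 2905) = 2415/((152 + 3721 - 1647) + 2905) = 2415/(2226 + 2905) = 2415/5131 = 2415*(1/5131) = 345/733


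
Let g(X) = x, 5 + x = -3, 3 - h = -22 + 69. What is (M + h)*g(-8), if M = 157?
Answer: -904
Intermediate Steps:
h = -44 (h = 3 - (-22 + 69) = 3 - 1*47 = 3 - 47 = -44)
x = -8 (x = -5 - 3 = -8)
g(X) = -8
(M + h)*g(-8) = (157 - 44)*(-8) = 113*(-8) = -904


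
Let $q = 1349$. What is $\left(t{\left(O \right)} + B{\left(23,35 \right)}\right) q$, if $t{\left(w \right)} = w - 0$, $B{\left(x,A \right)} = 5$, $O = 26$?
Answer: $41819$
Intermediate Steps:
$t{\left(w \right)} = w$ ($t{\left(w \right)} = w + 0 = w$)
$\left(t{\left(O \right)} + B{\left(23,35 \right)}\right) q = \left(26 + 5\right) 1349 = 31 \cdot 1349 = 41819$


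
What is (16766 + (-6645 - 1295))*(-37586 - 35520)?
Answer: -645233556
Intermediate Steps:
(16766 + (-6645 - 1295))*(-37586 - 35520) = (16766 - 7940)*(-73106) = 8826*(-73106) = -645233556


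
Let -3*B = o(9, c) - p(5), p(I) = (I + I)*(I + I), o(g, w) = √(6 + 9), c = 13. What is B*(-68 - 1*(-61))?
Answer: -700/3 + 7*√15/3 ≈ -224.30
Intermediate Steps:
o(g, w) = √15
p(I) = 4*I² (p(I) = (2*I)*(2*I) = 4*I²)
B = 100/3 - √15/3 (B = -(√15 - 4*5²)/3 = -(√15 - 4*25)/3 = -(√15 - 1*100)/3 = -(√15 - 100)/3 = -(-100 + √15)/3 = 100/3 - √15/3 ≈ 32.042)
B*(-68 - 1*(-61)) = (100/3 - √15/3)*(-68 - 1*(-61)) = (100/3 - √15/3)*(-68 + 61) = (100/3 - √15/3)*(-7) = -700/3 + 7*√15/3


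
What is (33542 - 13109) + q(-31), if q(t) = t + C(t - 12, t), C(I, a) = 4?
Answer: 20406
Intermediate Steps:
q(t) = 4 + t (q(t) = t + 4 = 4 + t)
(33542 - 13109) + q(-31) = (33542 - 13109) + (4 - 31) = 20433 - 27 = 20406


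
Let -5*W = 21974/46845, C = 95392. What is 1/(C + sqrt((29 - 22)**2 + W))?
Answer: 22343191200/2131361683495349 - 15*sqrt(11924708091)/2131361683495349 ≈ 1.0482e-5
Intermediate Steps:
W = -21974/234225 (W = -21974/(5*46845) = -1/5*21974/46845 = -21974/234225 ≈ -0.093816)
1/(C + sqrt((29 - 22)**2 + W)) = 1/(95392 + sqrt((29 - 22)**2 - 21974/234225)) = 1/(95392 + sqrt(7**2 - 21974/234225)) = 1/(95392 + sqrt(49 - 21974/234225)) = 1/(95392 + sqrt(11455051/234225)) = 1/(95392 + sqrt(11924708091)/15615)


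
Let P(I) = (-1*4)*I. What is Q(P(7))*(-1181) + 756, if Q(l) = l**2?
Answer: -925148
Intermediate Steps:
P(I) = -4*I
Q(P(7))*(-1181) + 756 = (-4*7)**2*(-1181) + 756 = (-28)**2*(-1181) + 756 = 784*(-1181) + 756 = -925904 + 756 = -925148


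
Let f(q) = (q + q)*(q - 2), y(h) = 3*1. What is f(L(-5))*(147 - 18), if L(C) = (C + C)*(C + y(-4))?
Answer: 92880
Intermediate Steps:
y(h) = 3
L(C) = 2*C*(3 + C) (L(C) = (C + C)*(C + 3) = (2*C)*(3 + C) = 2*C*(3 + C))
f(q) = 2*q*(-2 + q) (f(q) = (2*q)*(-2 + q) = 2*q*(-2 + q))
f(L(-5))*(147 - 18) = (2*(2*(-5)*(3 - 5))*(-2 + 2*(-5)*(3 - 5)))*(147 - 18) = (2*(2*(-5)*(-2))*(-2 + 2*(-5)*(-2)))*129 = (2*20*(-2 + 20))*129 = (2*20*18)*129 = 720*129 = 92880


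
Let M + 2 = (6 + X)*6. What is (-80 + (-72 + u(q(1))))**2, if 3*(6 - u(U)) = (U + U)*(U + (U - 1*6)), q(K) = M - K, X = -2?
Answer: 422500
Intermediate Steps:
M = 22 (M = -2 + (6 - 2)*6 = -2 + 4*6 = -2 + 24 = 22)
q(K) = 22 - K
u(U) = 6 - 2*U*(-6 + 2*U)/3 (u(U) = 6 - (U + U)*(U + (U - 1*6))/3 = 6 - 2*U*(U + (U - 6))/3 = 6 - 2*U*(U + (-6 + U))/3 = 6 - 2*U*(-6 + 2*U)/3)
(-80 + (-72 + u(q(1))))**2 = (-80 + (-72 + (6 + 4*(22 - 1*1) - 4*(22 - 1*1)**2/3)))**2 = (-80 + (-72 + (6 + 4*(22 - 1) - 4*(22 - 1)**2/3)))**2 = (-80 + (-72 + (6 + 4*21 - 4/3*21**2)))**2 = (-80 + (-72 + (6 + 84 - 4/3*441)))**2 = (-80 + (-72 + (6 + 84 - 588)))**2 = (-80 + (-72 - 498))**2 = (-80 - 570)**2 = (-650)**2 = 422500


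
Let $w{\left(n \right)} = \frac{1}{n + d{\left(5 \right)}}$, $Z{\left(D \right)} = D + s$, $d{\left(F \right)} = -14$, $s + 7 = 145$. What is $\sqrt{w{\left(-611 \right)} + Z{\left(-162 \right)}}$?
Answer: $\frac{i \sqrt{15001}}{25} \approx 4.8991 i$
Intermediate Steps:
$s = 138$ ($s = -7 + 145 = 138$)
$Z{\left(D \right)} = 138 + D$ ($Z{\left(D \right)} = D + 138 = 138 + D$)
$w{\left(n \right)} = \frac{1}{-14 + n}$ ($w{\left(n \right)} = \frac{1}{n - 14} = \frac{1}{-14 + n}$)
$\sqrt{w{\left(-611 \right)} + Z{\left(-162 \right)}} = \sqrt{\frac{1}{-14 - 611} + \left(138 - 162\right)} = \sqrt{\frac{1}{-625} - 24} = \sqrt{- \frac{1}{625} - 24} = \sqrt{- \frac{15001}{625}} = \frac{i \sqrt{15001}}{25}$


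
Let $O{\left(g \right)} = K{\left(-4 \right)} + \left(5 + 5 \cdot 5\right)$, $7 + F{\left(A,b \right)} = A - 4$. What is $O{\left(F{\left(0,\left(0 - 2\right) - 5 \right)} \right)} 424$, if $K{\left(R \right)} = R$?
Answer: $11024$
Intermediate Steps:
$F{\left(A,b \right)} = -11 + A$ ($F{\left(A,b \right)} = -7 + \left(A - 4\right) = -7 + \left(-4 + A\right) = -11 + A$)
$O{\left(g \right)} = 26$ ($O{\left(g \right)} = -4 + \left(5 + 5 \cdot 5\right) = -4 + \left(5 + 25\right) = -4 + 30 = 26$)
$O{\left(F{\left(0,\left(0 - 2\right) - 5 \right)} \right)} 424 = 26 \cdot 424 = 11024$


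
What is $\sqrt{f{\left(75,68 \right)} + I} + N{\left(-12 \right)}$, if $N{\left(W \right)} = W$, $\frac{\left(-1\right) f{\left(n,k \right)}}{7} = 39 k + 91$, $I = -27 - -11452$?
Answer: $-12 + 36 i \sqrt{6} \approx -12.0 + 88.182 i$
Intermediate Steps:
$I = 11425$ ($I = -27 + 11452 = 11425$)
$f{\left(n,k \right)} = -637 - 273 k$ ($f{\left(n,k \right)} = - 7 \left(39 k + 91\right) = - 7 \left(91 + 39 k\right) = -637 - 273 k$)
$\sqrt{f{\left(75,68 \right)} + I} + N{\left(-12 \right)} = \sqrt{\left(-637 - 18564\right) + 11425} - 12 = \sqrt{-19201 + 11425} - 12 = \sqrt{-7776} - 12 = 36 i \sqrt{6} - 12 = -12 + 36 i \sqrt{6}$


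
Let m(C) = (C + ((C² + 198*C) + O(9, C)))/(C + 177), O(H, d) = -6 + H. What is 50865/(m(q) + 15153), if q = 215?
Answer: 6646360/2009663 ≈ 3.3072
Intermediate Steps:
m(C) = (3 + C² + 199*C)/(177 + C) (m(C) = (C + ((C² + 198*C) + (-6 + 9)))/(C + 177) = (C + ((C² + 198*C) + 3))/(177 + C) = (C + (3 + C² + 198*C))/(177 + C) = (3 + C² + 199*C)/(177 + C))
50865/(m(q) + 15153) = 50865/((3 + 215² + 199*215)/(177 + 215) + 15153) = 50865/((3 + 46225 + 42785)/392 + 15153) = 50865/((1/392)*89013 + 15153) = 50865/(89013/392 + 15153) = 50865/(6028989/392) = 50865*(392/6028989) = 6646360/2009663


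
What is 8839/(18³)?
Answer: 8839/5832 ≈ 1.5156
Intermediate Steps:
8839/(18³) = 8839/5832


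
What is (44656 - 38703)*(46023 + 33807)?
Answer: 475227990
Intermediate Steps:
(44656 - 38703)*(46023 + 33807) = 5953*79830 = 475227990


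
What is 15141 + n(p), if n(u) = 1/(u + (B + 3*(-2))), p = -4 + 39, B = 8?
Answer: 560218/37 ≈ 15141.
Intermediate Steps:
p = 35
n(u) = 1/(2 + u) (n(u) = 1/(u + (8 + 3*(-2))) = 1/(u + (8 - 6)) = 1/(u + 2) = 1/(2 + u))
15141 + n(p) = 15141 + 1/(2 + 35) = 15141 + 1/37 = 560218/37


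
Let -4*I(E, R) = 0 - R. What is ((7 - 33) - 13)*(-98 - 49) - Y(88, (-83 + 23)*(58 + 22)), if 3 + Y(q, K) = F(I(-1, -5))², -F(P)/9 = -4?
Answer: 4440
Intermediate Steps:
I(E, R) = R/4 (I(E, R) = -(0 - R)/4 = -(-1)*R/4 = R/4)
F(P) = 36 (F(P) = -9*(-4) = 36)
Y(q, K) = 1293 (Y(q, K) = -3 + 36² = -3 + 1296 = 1293)
((7 - 33) - 13)*(-98 - 49) - Y(88, (-83 + 23)*(58 + 22)) = ((7 - 33) - 13)*(-98 - 49) - 1*1293 = (-26 - 13)*(-147) - 1293 = -39*(-147) - 1293 = 5733 - 1293 = 4440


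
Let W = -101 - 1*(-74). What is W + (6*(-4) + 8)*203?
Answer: -3275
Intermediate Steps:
W = -27 (W = -101 + 74 = -27)
W + (6*(-4) + 8)*203 = -27 + (6*(-4) + 8)*203 = -27 + (-24 + 8)*203 = -27 - 16*203 = -27 - 3248 = -3275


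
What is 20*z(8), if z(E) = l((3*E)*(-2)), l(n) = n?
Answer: -960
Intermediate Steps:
z(E) = -6*E (z(E) = (3*E)*(-2) = -6*E)
20*z(8) = 20*(-6*8) = 20*(-48) = -960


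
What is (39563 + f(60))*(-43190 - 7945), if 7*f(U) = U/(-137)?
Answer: -277157960385/137 ≈ -2.0231e+9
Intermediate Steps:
f(U) = -U/959 (f(U) = (U/(-137))/7 = (U*(-1/137))/7 = (-U/137)/7 = -U/959)
(39563 + f(60))*(-43190 - 7945) = (39563 - 1/959*60)*(-43190 - 7945) = (39563 - 60/959)*(-51135) = (37940857/959)*(-51135) = -277157960385/137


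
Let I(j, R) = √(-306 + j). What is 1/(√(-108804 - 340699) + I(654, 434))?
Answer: 1/(2*√87 + I*√449503) ≈ 4.1469e-5 - 0.0014904*I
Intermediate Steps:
1/(√(-108804 - 340699) + I(654, 434)) = 1/(√(-108804 - 340699) + √(-306 + 654)) = 1/(√(-449503) + √348) = 1/(I*√449503 + 2*√87) = 1/(2*√87 + I*√449503)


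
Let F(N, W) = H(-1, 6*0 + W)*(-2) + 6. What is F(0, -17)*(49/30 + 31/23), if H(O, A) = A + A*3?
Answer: 146047/345 ≈ 423.32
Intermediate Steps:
H(O, A) = 4*A (H(O, A) = A + 3*A = 4*A)
F(N, W) = 6 - 8*W (F(N, W) = (4*(6*0 + W))*(-2) + 6 = (4*(0 + W))*(-2) + 6 = (4*W)*(-2) + 6 = -8*W + 6 = 6 - 8*W)
F(0, -17)*(49/30 + 31/23) = (6 - 8*(-17))*(49/30 + 31/23) = (6 + 136)*(49*(1/30) + 31*(1/23)) = 142*(49/30 + 31/23) = 142*(2057/690) = 146047/345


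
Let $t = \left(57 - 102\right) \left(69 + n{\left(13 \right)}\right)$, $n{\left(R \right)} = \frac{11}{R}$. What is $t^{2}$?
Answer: $\frac{1669539600}{169} \approx 9.8789 \cdot 10^{6}$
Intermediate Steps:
$t = - \frac{40860}{13}$ ($t = \left(57 - 102\right) \left(69 + \frac{11}{13}\right) = - 45 \left(69 + 11 \cdot \frac{1}{13}\right) = - 45 \left(69 + \frac{11}{13}\right) = \left(-45\right) \frac{908}{13} = - \frac{40860}{13} \approx -3143.1$)
$t^{2} = \left(- \frac{40860}{13}\right)^{2} = \frac{1669539600}{169}$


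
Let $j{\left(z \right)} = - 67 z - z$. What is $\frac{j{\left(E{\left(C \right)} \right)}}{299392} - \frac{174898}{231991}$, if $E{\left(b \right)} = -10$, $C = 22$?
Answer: $- \frac{6525663517}{8682031184} \approx -0.75163$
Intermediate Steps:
$j{\left(z \right)} = - 68 z$
$\frac{j{\left(E{\left(C \right)} \right)}}{299392} - \frac{174898}{231991} = \frac{\left(-68\right) \left(-10\right)}{299392} - \frac{174898}{231991} = 680 \cdot \frac{1}{299392} - \frac{174898}{231991} = \frac{85}{37424} - \frac{174898}{231991} = - \frac{6525663517}{8682031184}$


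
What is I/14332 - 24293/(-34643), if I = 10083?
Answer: 697472645/496503476 ≈ 1.4048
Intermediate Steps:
I/14332 - 24293/(-34643) = 10083/14332 - 24293/(-34643) = 10083*(1/14332) - 24293*(-1/34643) = 10083/14332 + 24293/34643 = 697472645/496503476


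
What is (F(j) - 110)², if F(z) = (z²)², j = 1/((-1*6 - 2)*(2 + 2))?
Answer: 13304090465402881/1099511627776 ≈ 12100.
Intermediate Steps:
j = -1/32 (j = 1/((-6 - 2)*4) = 1/(-8*4) = 1/(-32) = -1/32 ≈ -0.031250)
F(z) = z⁴
(F(j) - 110)² = ((-1/32)⁴ - 110)² = (1/1048576 - 110)² = (-115343359/1048576)² = 13304090465402881/1099511627776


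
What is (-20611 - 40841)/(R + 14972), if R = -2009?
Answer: -20484/4321 ≈ -4.7406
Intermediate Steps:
(-20611 - 40841)/(R + 14972) = (-20611 - 40841)/(-2009 + 14972) = -61452/12963 = -61452*1/12963 = -20484/4321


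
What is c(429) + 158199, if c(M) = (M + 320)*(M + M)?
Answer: 800841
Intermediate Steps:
c(M) = 2*M*(320 + M) (c(M) = (320 + M)*(2*M) = 2*M*(320 + M))
c(429) + 158199 = 2*429*(320 + 429) + 158199 = 2*429*749 + 158199 = 642642 + 158199 = 800841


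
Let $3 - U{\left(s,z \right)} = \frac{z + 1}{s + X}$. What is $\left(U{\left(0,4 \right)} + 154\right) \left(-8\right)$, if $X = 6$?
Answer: $- \frac{3748}{3} \approx -1249.3$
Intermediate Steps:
$U{\left(s,z \right)} = 3 - \frac{1 + z}{6 + s}$ ($U{\left(s,z \right)} = 3 - \frac{z + 1}{s + 6} = 3 - \frac{1 + z}{6 + s}$)
$\left(U{\left(0,4 \right)} + 154\right) \left(-8\right) = \left(\frac{17 - 4 + 3 \cdot 0}{6 + 0} + 154\right) \left(-8\right) = \left(\frac{17 - 4 + 0}{6} + 154\right) \left(-8\right) = \left(\frac{1}{6} \cdot 13 + 154\right) \left(-8\right) = \left(\frac{13}{6} + 154\right) \left(-8\right) = \frac{937}{6} \left(-8\right) = - \frac{3748}{3}$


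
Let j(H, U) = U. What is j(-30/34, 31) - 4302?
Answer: -4271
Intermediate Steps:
j(-30/34, 31) - 4302 = 31 - 4302 = -4271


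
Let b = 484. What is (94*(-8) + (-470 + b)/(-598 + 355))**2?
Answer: 33397562500/59049 ≈ 5.6559e+5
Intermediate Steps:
(94*(-8) + (-470 + b)/(-598 + 355))**2 = (94*(-8) + (-470 + 484)/(-598 + 355))**2 = (-752 + 14/(-243))**2 = (-752 + 14*(-1/243))**2 = (-752 - 14/243)**2 = (-182750/243)**2 = 33397562500/59049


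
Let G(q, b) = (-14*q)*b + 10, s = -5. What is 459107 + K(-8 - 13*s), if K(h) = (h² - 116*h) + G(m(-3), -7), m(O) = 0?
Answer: 455754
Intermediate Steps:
G(q, b) = 10 - 14*b*q (G(q, b) = -14*b*q + 10 = 10 - 14*b*q)
K(h) = 10 + h² - 116*h (K(h) = (h² - 116*h) + (10 - 14*(-7)*0) = (h² - 116*h) + (10 + 0) = (h² - 116*h) + 10 = 10 + h² - 116*h)
459107 + K(-8 - 13*s) = 459107 + (10 + (-8 - 13*(-5))² - 116*(-8 - 13*(-5))) = 459107 + (10 + (-8 + 65)² - 116*(-8 + 65)) = 459107 + (10 + 57² - 116*57) = 459107 + (10 + 3249 - 6612) = 459107 - 3353 = 455754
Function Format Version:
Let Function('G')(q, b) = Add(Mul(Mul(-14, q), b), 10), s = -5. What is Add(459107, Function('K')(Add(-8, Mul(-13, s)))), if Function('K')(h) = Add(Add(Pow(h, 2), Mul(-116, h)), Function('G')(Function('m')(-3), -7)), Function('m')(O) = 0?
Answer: 455754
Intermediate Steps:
Function('G')(q, b) = Add(10, Mul(-14, b, q)) (Function('G')(q, b) = Add(Mul(-14, b, q), 10) = Add(10, Mul(-14, b, q)))
Function('K')(h) = Add(10, Pow(h, 2), Mul(-116, h)) (Function('K')(h) = Add(Add(Pow(h, 2), Mul(-116, h)), Add(10, Mul(-14, -7, 0))) = Add(Add(Pow(h, 2), Mul(-116, h)), Add(10, 0)) = Add(Add(Pow(h, 2), Mul(-116, h)), 10) = Add(10, Pow(h, 2), Mul(-116, h)))
Add(459107, Function('K')(Add(-8, Mul(-13, s)))) = Add(459107, Add(10, Pow(Add(-8, Mul(-13, -5)), 2), Mul(-116, Add(-8, Mul(-13, -5))))) = Add(459107, Add(10, Pow(Add(-8, 65), 2), Mul(-116, Add(-8, 65)))) = Add(459107, Add(10, Pow(57, 2), Mul(-116, 57))) = Add(459107, Add(10, 3249, -6612)) = Add(459107, -3353) = 455754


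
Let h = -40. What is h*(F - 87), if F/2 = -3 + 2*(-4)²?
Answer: 1160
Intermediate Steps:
F = 58 (F = 2*(-3 + 2*(-4)²) = 2*(-3 + 2*16) = 2*(-3 + 32) = 2*29 = 58)
h*(F - 87) = -40*(58 - 87) = -40*(-29) = 1160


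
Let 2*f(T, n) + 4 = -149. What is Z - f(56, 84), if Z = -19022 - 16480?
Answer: -70851/2 ≈ -35426.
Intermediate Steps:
f(T, n) = -153/2 (f(T, n) = -2 + (½)*(-149) = -2 - 149/2 = -153/2)
Z = -35502
Z - f(56, 84) = -35502 - 1*(-153/2) = -35502 + 153/2 = -70851/2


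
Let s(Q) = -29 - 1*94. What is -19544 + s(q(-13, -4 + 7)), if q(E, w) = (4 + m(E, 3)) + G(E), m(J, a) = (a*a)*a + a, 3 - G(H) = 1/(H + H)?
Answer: -19667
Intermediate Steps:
G(H) = 3 - 1/(2*H) (G(H) = 3 - 1/(H + H) = 3 - 1/(2*H))
m(J, a) = a + a³ (m(J, a) = a²*a + a = a³ + a = a + a³)
q(E, w) = 37 - 1/(2*E) (q(E, w) = (4 + (3 + 3³)) + (3 - 1/(2*E)) = (4 + (3 + 27)) + (3 - 1/(2*E)) = (4 + 30) + (3 - 1/(2*E)) = 34 + (3 - 1/(2*E)) = 37 - 1/(2*E))
s(Q) = -123 (s(Q) = -29 - 94 = -123)
-19544 + s(q(-13, -4 + 7)) = -19544 - 123 = -19667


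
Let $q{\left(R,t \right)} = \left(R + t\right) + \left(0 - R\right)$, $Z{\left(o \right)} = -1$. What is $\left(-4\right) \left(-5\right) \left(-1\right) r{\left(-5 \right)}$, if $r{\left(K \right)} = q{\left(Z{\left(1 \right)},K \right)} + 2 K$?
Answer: $300$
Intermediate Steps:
$q{\left(R,t \right)} = t$ ($q{\left(R,t \right)} = \left(R + t\right) - R = t$)
$r{\left(K \right)} = 3 K$ ($r{\left(K \right)} = K + 2 K = 3 K$)
$\left(-4\right) \left(-5\right) \left(-1\right) r{\left(-5 \right)} = \left(-4\right) \left(-5\right) \left(-1\right) 3 \left(-5\right) = 20 \left(-1\right) \left(-15\right) = \left(-20\right) \left(-15\right) = 300$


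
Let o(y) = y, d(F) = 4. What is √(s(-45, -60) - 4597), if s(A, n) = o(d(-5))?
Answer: I*√4593 ≈ 67.772*I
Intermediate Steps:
s(A, n) = 4
√(s(-45, -60) - 4597) = √(4 - 4597) = √(-4593) = I*√4593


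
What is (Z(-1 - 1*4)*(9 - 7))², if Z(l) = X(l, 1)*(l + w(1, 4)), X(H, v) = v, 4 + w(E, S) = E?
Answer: 256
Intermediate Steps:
w(E, S) = -4 + E
Z(l) = -3 + l (Z(l) = 1*(l + (-4 + 1)) = 1*(l - 3) = 1*(-3 + l) = -3 + l)
(Z(-1 - 1*4)*(9 - 7))² = ((-3 + (-1 - 1*4))*(9 - 7))² = ((-3 + (-1 - 4))*2)² = ((-3 - 5)*2)² = (-8*2)² = (-16)² = 256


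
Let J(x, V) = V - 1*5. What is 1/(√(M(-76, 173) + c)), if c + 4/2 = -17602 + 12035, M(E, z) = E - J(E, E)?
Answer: -I*√1391/2782 ≈ -0.013406*I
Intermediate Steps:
J(x, V) = -5 + V (J(x, V) = V - 5 = -5 + V)
M(E, z) = 5 (M(E, z) = E - (-5 + E) = E + (5 - E) = 5)
c = -5569 (c = -2 + (-17602 + 12035) = -2 - 5567 = -5569)
1/(√(M(-76, 173) + c)) = 1/(√(5 - 5569)) = 1/(√(-5564)) = 1/(2*I*√1391) = -I*√1391/2782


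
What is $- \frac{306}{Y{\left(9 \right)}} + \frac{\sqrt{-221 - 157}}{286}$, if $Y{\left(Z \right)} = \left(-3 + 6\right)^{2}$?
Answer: $-34 + \frac{3 i \sqrt{42}}{286} \approx -34.0 + 0.06798 i$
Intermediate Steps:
$Y{\left(Z \right)} = 9$ ($Y{\left(Z \right)} = 3^{2} = 9$)
$- \frac{306}{Y{\left(9 \right)}} + \frac{\sqrt{-221 - 157}}{286} = - \frac{306}{9} + \frac{\sqrt{-221 - 157}}{286} = \left(-306\right) \frac{1}{9} + \sqrt{-378} \cdot \frac{1}{286} = -34 + 3 i \sqrt{42} \cdot \frac{1}{286} = -34 + \frac{3 i \sqrt{42}}{286}$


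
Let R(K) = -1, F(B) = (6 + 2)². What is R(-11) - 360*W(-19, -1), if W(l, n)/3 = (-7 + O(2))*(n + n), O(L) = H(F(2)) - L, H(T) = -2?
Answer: -23761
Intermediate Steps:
F(B) = 64 (F(B) = 8² = 64)
O(L) = -2 - L
W(l, n) = -66*n (W(l, n) = 3*((-7 + (-2 - 1*2))*(n + n)) = 3*((-7 + (-2 - 2))*(2*n)) = 3*((-7 - 4)*(2*n)) = 3*(-22*n) = -66*n)
R(-11) - 360*W(-19, -1) = -1 - (-23760)*(-1) = -1 - 360*66 = -1 - 23760 = -23761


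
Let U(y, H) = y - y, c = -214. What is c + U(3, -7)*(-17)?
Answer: -214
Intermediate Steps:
U(y, H) = 0
c + U(3, -7)*(-17) = -214 + 0*(-17) = -214 + 0 = -214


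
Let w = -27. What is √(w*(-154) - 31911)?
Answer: 29*I*√33 ≈ 166.59*I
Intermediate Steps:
√(w*(-154) - 31911) = √(-27*(-154) - 31911) = √(4158 - 31911) = √(-27753) = 29*I*√33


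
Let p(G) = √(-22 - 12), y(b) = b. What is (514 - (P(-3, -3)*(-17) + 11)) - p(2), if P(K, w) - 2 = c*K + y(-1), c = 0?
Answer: 520 - I*√34 ≈ 520.0 - 5.831*I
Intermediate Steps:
P(K, w) = 1 (P(K, w) = 2 + (0*K - 1) = 2 + (0 - 1) = 2 - 1 = 1)
p(G) = I*√34 (p(G) = √(-34) = I*√34)
(514 - (P(-3, -3)*(-17) + 11)) - p(2) = (514 - (1*(-17) + 11)) - I*√34 = (514 - (-17 + 11)) - I*√34 = (514 - 1*(-6)) - I*√34 = (514 + 6) - I*√34 = 520 - I*√34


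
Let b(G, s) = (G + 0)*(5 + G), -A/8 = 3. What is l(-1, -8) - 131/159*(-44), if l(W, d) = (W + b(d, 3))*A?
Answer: -82004/159 ≈ -515.75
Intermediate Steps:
A = -24 (A = -8*3 = -24)
b(G, s) = G*(5 + G)
l(W, d) = -24*W - 24*d*(5 + d) (l(W, d) = (W + d*(5 + d))*(-24) = -24*W - 24*d*(5 + d))
l(-1, -8) - 131/159*(-44) = (-24*(-1) - 24*(-8)*(5 - 8)) - 131/159*(-44) = (24 - 24*(-8)*(-3)) - 131*1/159*(-44) = (24 - 576) - 131/159*(-44) = -552 + 5764/159 = -82004/159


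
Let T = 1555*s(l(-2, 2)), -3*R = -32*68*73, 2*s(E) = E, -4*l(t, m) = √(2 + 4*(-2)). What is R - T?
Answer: 158848/3 + 1555*I*√6/8 ≈ 52949.0 + 476.12*I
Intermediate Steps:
l(t, m) = -I*√6/4 (l(t, m) = -√(2 + 4*(-2))/4 = -√(2 - 8)/4 = -I*√6/4)
s(E) = E/2
R = 158848/3 (R = -(-32*68)*73/3 = -(-2176)*73/3 = -⅓*(-158848) = 158848/3 ≈ 52949.)
T = -1555*I*√6/8 (T = 1555*((-I*√6/4)/2) = 1555*(-I*√6/8) = -1555*I*√6/8 ≈ -476.12*I)
R - T = 158848/3 - (-1555)*I*√6/8 = 158848/3 + 1555*I*√6/8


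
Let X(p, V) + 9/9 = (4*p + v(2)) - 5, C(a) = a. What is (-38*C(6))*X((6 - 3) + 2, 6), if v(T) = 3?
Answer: -3876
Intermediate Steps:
X(p, V) = -3 + 4*p (X(p, V) = -1 + ((4*p + 3) - 5) = -1 + ((3 + 4*p) - 5) = -1 + (-2 + 4*p) = -3 + 4*p)
(-38*C(6))*X((6 - 3) + 2, 6) = (-38*6)*(-3 + 4*((6 - 3) + 2)) = -228*(-3 + 4*(3 + 2)) = -228*(-3 + 4*5) = -228*(-3 + 20) = -228*17 = -3876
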